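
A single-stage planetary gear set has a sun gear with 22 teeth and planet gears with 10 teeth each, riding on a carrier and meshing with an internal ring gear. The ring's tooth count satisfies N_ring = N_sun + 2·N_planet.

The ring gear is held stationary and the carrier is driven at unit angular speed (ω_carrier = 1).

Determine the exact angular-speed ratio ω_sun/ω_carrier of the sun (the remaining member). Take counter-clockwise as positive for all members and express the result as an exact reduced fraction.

N_ring = 22 + 2·10 = 42
22(ω_s−ω_c) = −42(ω_r−ω_c),  ω_r=0, ω_c=1
ω_s = 1 − (42/22)(0−1) = 32/11
ω_s/ω_c = 32/11

32/11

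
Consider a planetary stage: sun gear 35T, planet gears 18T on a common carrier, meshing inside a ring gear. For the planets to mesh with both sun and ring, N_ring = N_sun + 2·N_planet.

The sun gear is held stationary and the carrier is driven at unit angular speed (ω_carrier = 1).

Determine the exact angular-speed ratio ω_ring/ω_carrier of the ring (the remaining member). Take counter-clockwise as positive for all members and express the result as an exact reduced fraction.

106/71

N_ring = 35 + 2·18 = 71
35(ω_s−ω_c) = −71(ω_r−ω_c),  ω_s=0, ω_c=1
ω_r = 1 − (35/71)(0−1) = 106/71
ω_r/ω_c = 106/71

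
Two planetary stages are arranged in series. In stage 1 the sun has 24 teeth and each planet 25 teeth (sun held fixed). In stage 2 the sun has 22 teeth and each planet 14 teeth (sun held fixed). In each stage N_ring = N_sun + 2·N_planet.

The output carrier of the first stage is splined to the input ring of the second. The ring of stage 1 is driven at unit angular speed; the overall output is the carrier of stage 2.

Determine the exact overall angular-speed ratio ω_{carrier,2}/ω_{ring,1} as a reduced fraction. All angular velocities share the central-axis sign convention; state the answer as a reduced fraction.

925/1764

Stage 1: N_ring = 24 + 2·25 = 74
Stage 1: 24(ω_s−ω_c) = −74(ω_r−ω_c),  ω_s=0, ω_r=1
Stage 1: 24(0−ω_c) = −74(1−ω_c)  ⇒  98ω_c = 74  ⇒  ω_c = 37/49
  ⇒ ω_c¹/ω_r¹ = 37/49
Stage 2: N_ring = 22 + 2·14 = 50
Stage 2: 22(ω_s−ω_c) = −50(ω_r−ω_c),  ω_s=0, ω_r=1
Stage 2: 22(0−ω_c) = −50(1−ω_c)  ⇒  72ω_c = 50  ⇒  ω_c = 25/36
  ⇒ ω_c²/ω_r² = 25/36
Coupling ω_r² = ω_c¹ ⇒ overall = 37/49 × 25/36 = 925/1764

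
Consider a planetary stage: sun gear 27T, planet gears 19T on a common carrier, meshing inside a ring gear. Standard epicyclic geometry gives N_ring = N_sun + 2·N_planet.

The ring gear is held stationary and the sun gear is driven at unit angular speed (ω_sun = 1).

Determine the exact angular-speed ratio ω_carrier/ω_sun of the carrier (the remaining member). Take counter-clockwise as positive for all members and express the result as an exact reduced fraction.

N_ring = 27 + 2·19 = 65
27(ω_s−ω_c) = −65(ω_r−ω_c),  ω_r=0, ω_s=1
27(1−ω_c) = −65(0−ω_c)  ⇒  92ω_c = 27  ⇒  ω_c = 27/92
ω_c/ω_s = 27/92

27/92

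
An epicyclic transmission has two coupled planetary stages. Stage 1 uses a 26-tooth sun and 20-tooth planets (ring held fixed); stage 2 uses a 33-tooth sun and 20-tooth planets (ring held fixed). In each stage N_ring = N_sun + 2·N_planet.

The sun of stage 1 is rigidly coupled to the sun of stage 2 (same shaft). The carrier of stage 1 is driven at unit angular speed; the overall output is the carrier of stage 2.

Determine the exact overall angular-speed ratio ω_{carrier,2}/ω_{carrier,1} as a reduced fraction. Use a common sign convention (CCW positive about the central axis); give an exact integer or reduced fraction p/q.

759/689

Stage 1: N_ring = 26 + 2·20 = 66
Stage 1: 26(ω_s−ω_c) = −66(ω_r−ω_c),  ω_r=0, ω_c=1
Stage 1: ω_s = 1 − (66/26)(0−1) = 46/13
  ⇒ ω_s¹/ω_c¹ = 46/13
Stage 2: N_ring = 33 + 2·20 = 73
Stage 2: 33(ω_s−ω_c) = −73(ω_r−ω_c),  ω_r=0, ω_s=1
Stage 2: 33(1−ω_c) = −73(0−ω_c)  ⇒  106ω_c = 33  ⇒  ω_c = 33/106
  ⇒ ω_c²/ω_s² = 33/106
Coupling ω_s² = ω_s¹ ⇒ overall = 46/13 × 33/106 = 759/689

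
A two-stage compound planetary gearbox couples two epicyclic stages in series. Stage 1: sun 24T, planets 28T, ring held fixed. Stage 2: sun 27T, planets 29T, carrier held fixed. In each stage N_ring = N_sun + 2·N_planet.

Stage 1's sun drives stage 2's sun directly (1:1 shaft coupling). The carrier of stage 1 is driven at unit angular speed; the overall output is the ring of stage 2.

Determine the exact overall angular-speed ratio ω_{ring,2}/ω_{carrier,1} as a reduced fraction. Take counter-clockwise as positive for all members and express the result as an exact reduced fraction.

-117/85

Stage 1: N_ring = 24 + 2·28 = 80
Stage 1: 24(ω_s−ω_c) = −80(ω_r−ω_c),  ω_r=0, ω_c=1
Stage 1: ω_s = 1 − (80/24)(0−1) = 13/3
  ⇒ ω_s¹/ω_c¹ = 13/3
Stage 2: N_ring = 27 + 2·29 = 85
Stage 2: 27(ω_s−ω_c) = −85(ω_r−ω_c),  ω_c=0, ω_s=1
Stage 2: ω_r = 0 − (27/85)(1−0) = -27/85
  ⇒ ω_r²/ω_s² = -27/85
Coupling ω_s² = ω_s¹ ⇒ overall = 13/3 × -27/85 = -117/85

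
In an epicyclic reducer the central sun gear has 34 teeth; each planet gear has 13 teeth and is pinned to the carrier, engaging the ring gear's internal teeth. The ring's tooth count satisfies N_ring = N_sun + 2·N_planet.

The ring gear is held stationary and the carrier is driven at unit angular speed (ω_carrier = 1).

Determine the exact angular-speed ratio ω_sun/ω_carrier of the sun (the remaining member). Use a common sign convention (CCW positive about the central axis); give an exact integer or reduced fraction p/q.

47/17

N_ring = 34 + 2·13 = 60
34(ω_s−ω_c) = −60(ω_r−ω_c),  ω_r=0, ω_c=1
ω_s = 1 − (60/34)(0−1) = 47/17
ω_s/ω_c = 47/17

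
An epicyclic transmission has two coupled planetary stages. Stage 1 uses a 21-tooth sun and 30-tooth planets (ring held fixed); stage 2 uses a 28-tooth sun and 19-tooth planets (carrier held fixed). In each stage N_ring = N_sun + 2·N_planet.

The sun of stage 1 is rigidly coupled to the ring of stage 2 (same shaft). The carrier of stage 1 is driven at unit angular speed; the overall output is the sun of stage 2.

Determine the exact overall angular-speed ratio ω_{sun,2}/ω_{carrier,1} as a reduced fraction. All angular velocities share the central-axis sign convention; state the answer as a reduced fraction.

Stage 1: N_ring = 21 + 2·30 = 81
Stage 1: 21(ω_s−ω_c) = −81(ω_r−ω_c),  ω_r=0, ω_c=1
Stage 1: ω_s = 1 − (81/21)(0−1) = 34/7
  ⇒ ω_s¹/ω_c¹ = 34/7
Stage 2: N_ring = 28 + 2·19 = 66
Stage 2: 28(ω_s−ω_c) = −66(ω_r−ω_c),  ω_c=0, ω_r=1
Stage 2: ω_s = 0 − (66/28)(1−0) = -33/14
  ⇒ ω_s²/ω_r² = -33/14
Coupling ω_r² = ω_s¹ ⇒ overall = 34/7 × -33/14 = -561/49

-561/49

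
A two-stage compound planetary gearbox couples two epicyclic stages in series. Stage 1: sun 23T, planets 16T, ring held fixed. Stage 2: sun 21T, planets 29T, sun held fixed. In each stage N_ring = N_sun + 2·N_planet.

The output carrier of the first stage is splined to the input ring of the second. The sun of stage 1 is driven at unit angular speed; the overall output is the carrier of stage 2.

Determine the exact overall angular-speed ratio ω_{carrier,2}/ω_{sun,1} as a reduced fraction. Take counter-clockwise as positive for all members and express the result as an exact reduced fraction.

1817/7800

Stage 1: N_ring = 23 + 2·16 = 55
Stage 1: 23(ω_s−ω_c) = −55(ω_r−ω_c),  ω_r=0, ω_s=1
Stage 1: 23(1−ω_c) = −55(0−ω_c)  ⇒  78ω_c = 23  ⇒  ω_c = 23/78
  ⇒ ω_c¹/ω_s¹ = 23/78
Stage 2: N_ring = 21 + 2·29 = 79
Stage 2: 21(ω_s−ω_c) = −79(ω_r−ω_c),  ω_s=0, ω_r=1
Stage 2: 21(0−ω_c) = −79(1−ω_c)  ⇒  100ω_c = 79  ⇒  ω_c = 79/100
  ⇒ ω_c²/ω_r² = 79/100
Coupling ω_r² = ω_c¹ ⇒ overall = 23/78 × 79/100 = 1817/7800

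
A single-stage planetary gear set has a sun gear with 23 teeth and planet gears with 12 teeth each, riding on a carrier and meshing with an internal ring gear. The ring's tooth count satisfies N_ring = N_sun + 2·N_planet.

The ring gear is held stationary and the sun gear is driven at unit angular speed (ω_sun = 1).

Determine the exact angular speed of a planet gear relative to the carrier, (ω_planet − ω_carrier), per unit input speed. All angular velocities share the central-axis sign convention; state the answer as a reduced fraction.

-1081/840

N_ring = 23 + 2·12 = 47
23(ω_s−ω_c) = −47(ω_r−ω_c),  ω_r=0, ω_s=1
23(1−ω_c) = −47(0−ω_c)  ⇒  70ω_c = 23  ⇒  ω_c = 23/70
sun–planet: 23·(1−23/70) = −12·(ω_p−ω_c)  ⇒  ω_p−ω_c = −(23/12)·(47/70) = -1081/840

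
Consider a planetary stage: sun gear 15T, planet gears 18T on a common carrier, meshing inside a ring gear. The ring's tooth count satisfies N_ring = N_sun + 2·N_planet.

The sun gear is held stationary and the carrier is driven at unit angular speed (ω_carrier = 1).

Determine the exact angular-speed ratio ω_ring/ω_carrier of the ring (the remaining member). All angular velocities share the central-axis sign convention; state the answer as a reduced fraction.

22/17

N_ring = 15 + 2·18 = 51
15(ω_s−ω_c) = −51(ω_r−ω_c),  ω_s=0, ω_c=1
ω_r = 1 − (15/51)(0−1) = 22/17
ω_r/ω_c = 22/17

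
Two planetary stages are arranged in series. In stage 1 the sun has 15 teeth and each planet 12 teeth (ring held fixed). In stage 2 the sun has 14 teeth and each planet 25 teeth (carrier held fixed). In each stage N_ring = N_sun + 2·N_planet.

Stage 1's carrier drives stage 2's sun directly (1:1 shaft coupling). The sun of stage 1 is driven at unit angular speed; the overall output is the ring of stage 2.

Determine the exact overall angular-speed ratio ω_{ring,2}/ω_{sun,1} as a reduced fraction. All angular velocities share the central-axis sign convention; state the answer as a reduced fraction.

Stage 1: N_ring = 15 + 2·12 = 39
Stage 1: 15(ω_s−ω_c) = −39(ω_r−ω_c),  ω_r=0, ω_s=1
Stage 1: 15(1−ω_c) = −39(0−ω_c)  ⇒  54ω_c = 15  ⇒  ω_c = 5/18
  ⇒ ω_c¹/ω_s¹ = 5/18
Stage 2: N_ring = 14 + 2·25 = 64
Stage 2: 14(ω_s−ω_c) = −64(ω_r−ω_c),  ω_c=0, ω_s=1
Stage 2: ω_r = 0 − (14/64)(1−0) = -7/32
  ⇒ ω_r²/ω_s² = -7/32
Coupling ω_s² = ω_c¹ ⇒ overall = 5/18 × -7/32 = -35/576

-35/576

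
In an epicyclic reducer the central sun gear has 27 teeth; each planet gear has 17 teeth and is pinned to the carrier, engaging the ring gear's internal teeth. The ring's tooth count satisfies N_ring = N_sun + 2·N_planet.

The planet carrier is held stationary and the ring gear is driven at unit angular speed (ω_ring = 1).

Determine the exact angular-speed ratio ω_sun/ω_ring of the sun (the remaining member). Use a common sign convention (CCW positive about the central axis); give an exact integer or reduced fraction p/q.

N_ring = 27 + 2·17 = 61
27(ω_s−ω_c) = −61(ω_r−ω_c),  ω_c=0, ω_r=1
ω_s = 0 − (61/27)(1−0) = -61/27
ω_s/ω_r = -61/27

-61/27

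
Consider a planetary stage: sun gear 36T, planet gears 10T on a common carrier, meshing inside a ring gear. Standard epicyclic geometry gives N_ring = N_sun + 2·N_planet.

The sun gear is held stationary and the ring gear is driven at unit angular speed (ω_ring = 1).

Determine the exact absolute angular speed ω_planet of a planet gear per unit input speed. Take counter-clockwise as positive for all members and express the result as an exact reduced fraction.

14/5

N_ring = 36 + 2·10 = 56
36(ω_s−ω_c) = −56(ω_r−ω_c),  ω_s=0, ω_r=1
36(0−ω_c) = −56(1−ω_c)  ⇒  92ω_c = 56  ⇒  ω_c = 14/23
sun–planet: 36·(0−14/23) = −10·(ω_p−ω_c)  ⇒  ω_p−ω_c = −(36/10)·(-14/23) = 252/115
ω_p = 14/23 + 252/115 = 14/5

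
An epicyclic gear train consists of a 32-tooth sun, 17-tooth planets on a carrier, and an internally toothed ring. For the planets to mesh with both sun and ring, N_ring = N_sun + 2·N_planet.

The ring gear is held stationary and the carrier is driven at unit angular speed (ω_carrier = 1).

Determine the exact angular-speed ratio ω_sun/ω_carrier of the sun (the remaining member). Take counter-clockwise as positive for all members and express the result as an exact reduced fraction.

49/16

N_ring = 32 + 2·17 = 66
32(ω_s−ω_c) = −66(ω_r−ω_c),  ω_r=0, ω_c=1
ω_s = 1 − (66/32)(0−1) = 49/16
ω_s/ω_c = 49/16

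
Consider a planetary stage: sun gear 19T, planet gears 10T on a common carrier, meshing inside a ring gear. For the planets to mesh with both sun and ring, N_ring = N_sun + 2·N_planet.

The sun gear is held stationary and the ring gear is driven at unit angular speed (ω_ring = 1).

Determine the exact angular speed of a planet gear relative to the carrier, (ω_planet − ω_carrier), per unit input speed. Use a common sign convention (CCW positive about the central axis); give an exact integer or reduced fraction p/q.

N_ring = 19 + 2·10 = 39
19(ω_s−ω_c) = −39(ω_r−ω_c),  ω_s=0, ω_r=1
19(0−ω_c) = −39(1−ω_c)  ⇒  58ω_c = 39  ⇒  ω_c = 39/58
sun–planet: 19·(0−39/58) = −10·(ω_p−ω_c)  ⇒  ω_p−ω_c = −(19/10)·(-39/58) = 741/580

741/580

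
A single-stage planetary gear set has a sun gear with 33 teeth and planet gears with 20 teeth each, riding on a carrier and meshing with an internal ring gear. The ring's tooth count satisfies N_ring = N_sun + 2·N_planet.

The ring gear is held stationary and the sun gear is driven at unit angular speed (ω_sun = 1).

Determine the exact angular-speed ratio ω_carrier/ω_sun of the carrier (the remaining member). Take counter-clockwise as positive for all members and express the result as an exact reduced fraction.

33/106

N_ring = 33 + 2·20 = 73
33(ω_s−ω_c) = −73(ω_r−ω_c),  ω_r=0, ω_s=1
33(1−ω_c) = −73(0−ω_c)  ⇒  106ω_c = 33  ⇒  ω_c = 33/106
ω_c/ω_s = 33/106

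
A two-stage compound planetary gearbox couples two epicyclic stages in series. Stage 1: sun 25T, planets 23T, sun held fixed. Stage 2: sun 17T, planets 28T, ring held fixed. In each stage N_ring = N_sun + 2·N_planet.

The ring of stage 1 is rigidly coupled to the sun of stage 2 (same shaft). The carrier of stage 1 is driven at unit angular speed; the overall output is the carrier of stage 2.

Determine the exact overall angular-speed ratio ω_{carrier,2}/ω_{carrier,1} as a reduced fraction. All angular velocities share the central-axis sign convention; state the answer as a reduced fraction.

272/1065

Stage 1: N_ring = 25 + 2·23 = 71
Stage 1: 25(ω_s−ω_c) = −71(ω_r−ω_c),  ω_s=0, ω_c=1
Stage 1: ω_r = 1 − (25/71)(0−1) = 96/71
  ⇒ ω_r¹/ω_c¹ = 96/71
Stage 2: N_ring = 17 + 2·28 = 73
Stage 2: 17(ω_s−ω_c) = −73(ω_r−ω_c),  ω_r=0, ω_s=1
Stage 2: 17(1−ω_c) = −73(0−ω_c)  ⇒  90ω_c = 17  ⇒  ω_c = 17/90
  ⇒ ω_c²/ω_s² = 17/90
Coupling ω_s² = ω_r¹ ⇒ overall = 96/71 × 17/90 = 272/1065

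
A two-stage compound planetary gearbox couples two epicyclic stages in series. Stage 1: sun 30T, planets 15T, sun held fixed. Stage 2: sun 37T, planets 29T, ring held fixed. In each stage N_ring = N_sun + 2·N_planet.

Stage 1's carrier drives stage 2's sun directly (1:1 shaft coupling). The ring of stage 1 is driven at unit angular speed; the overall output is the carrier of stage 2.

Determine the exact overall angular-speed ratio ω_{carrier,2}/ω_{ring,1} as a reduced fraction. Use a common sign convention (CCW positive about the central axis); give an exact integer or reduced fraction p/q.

Stage 1: N_ring = 30 + 2·15 = 60
Stage 1: 30(ω_s−ω_c) = −60(ω_r−ω_c),  ω_s=0, ω_r=1
Stage 1: 30(0−ω_c) = −60(1−ω_c)  ⇒  90ω_c = 60  ⇒  ω_c = 2/3
  ⇒ ω_c¹/ω_r¹ = 2/3
Stage 2: N_ring = 37 + 2·29 = 95
Stage 2: 37(ω_s−ω_c) = −95(ω_r−ω_c),  ω_r=0, ω_s=1
Stage 2: 37(1−ω_c) = −95(0−ω_c)  ⇒  132ω_c = 37  ⇒  ω_c = 37/132
  ⇒ ω_c²/ω_s² = 37/132
Coupling ω_s² = ω_c¹ ⇒ overall = 2/3 × 37/132 = 37/198

37/198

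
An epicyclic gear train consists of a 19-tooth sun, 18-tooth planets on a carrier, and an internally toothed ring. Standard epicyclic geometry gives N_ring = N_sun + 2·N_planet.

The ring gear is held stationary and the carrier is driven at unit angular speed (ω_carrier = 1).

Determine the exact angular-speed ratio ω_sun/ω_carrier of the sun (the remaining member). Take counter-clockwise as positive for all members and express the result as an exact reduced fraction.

N_ring = 19 + 2·18 = 55
19(ω_s−ω_c) = −55(ω_r−ω_c),  ω_r=0, ω_c=1
ω_s = 1 − (55/19)(0−1) = 74/19
ω_s/ω_c = 74/19

74/19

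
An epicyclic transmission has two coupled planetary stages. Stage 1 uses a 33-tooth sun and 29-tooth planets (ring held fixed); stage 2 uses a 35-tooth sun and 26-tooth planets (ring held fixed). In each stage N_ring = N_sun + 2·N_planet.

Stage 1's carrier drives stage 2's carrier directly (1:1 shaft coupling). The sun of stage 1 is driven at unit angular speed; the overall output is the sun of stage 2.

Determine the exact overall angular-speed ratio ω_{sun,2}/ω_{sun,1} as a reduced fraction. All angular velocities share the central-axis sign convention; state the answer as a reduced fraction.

Stage 1: N_ring = 33 + 2·29 = 91
Stage 1: 33(ω_s−ω_c) = −91(ω_r−ω_c),  ω_r=0, ω_s=1
Stage 1: 33(1−ω_c) = −91(0−ω_c)  ⇒  124ω_c = 33  ⇒  ω_c = 33/124
  ⇒ ω_c¹/ω_s¹ = 33/124
Stage 2: N_ring = 35 + 2·26 = 87
Stage 2: 35(ω_s−ω_c) = −87(ω_r−ω_c),  ω_r=0, ω_c=1
Stage 2: ω_s = 1 − (87/35)(0−1) = 122/35
  ⇒ ω_s²/ω_c² = 122/35
Coupling ω_c² = ω_c¹ ⇒ overall = 33/124 × 122/35 = 2013/2170

2013/2170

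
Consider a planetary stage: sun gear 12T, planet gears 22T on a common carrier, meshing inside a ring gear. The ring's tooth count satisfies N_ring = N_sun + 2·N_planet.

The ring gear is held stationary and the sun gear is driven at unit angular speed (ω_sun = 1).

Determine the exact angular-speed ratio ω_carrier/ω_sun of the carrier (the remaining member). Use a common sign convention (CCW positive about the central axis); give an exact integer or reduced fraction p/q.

3/17

N_ring = 12 + 2·22 = 56
12(ω_s−ω_c) = −56(ω_r−ω_c),  ω_r=0, ω_s=1
12(1−ω_c) = −56(0−ω_c)  ⇒  68ω_c = 12  ⇒  ω_c = 3/17
ω_c/ω_s = 3/17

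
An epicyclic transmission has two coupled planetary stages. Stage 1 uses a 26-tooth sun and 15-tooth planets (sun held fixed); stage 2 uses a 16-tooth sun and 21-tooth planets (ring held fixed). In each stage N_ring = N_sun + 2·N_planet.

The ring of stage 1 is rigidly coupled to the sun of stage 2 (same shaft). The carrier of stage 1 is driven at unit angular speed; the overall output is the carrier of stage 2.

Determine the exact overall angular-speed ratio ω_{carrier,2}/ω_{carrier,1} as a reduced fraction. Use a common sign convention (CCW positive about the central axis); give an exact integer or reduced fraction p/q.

82/259

Stage 1: N_ring = 26 + 2·15 = 56
Stage 1: 26(ω_s−ω_c) = −56(ω_r−ω_c),  ω_s=0, ω_c=1
Stage 1: ω_r = 1 − (26/56)(0−1) = 41/28
  ⇒ ω_r¹/ω_c¹ = 41/28
Stage 2: N_ring = 16 + 2·21 = 58
Stage 2: 16(ω_s−ω_c) = −58(ω_r−ω_c),  ω_r=0, ω_s=1
Stage 2: 16(1−ω_c) = −58(0−ω_c)  ⇒  74ω_c = 16  ⇒  ω_c = 8/37
  ⇒ ω_c²/ω_s² = 8/37
Coupling ω_s² = ω_r¹ ⇒ overall = 41/28 × 8/37 = 82/259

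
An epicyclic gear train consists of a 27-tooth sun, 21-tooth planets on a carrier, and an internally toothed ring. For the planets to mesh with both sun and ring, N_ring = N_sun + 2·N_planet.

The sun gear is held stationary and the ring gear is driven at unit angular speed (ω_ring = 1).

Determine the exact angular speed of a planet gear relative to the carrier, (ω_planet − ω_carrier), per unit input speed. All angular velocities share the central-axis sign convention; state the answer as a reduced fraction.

207/224

N_ring = 27 + 2·21 = 69
27(ω_s−ω_c) = −69(ω_r−ω_c),  ω_s=0, ω_r=1
27(0−ω_c) = −69(1−ω_c)  ⇒  96ω_c = 69  ⇒  ω_c = 23/32
sun–planet: 27·(0−23/32) = −21·(ω_p−ω_c)  ⇒  ω_p−ω_c = −(27/21)·(-23/32) = 207/224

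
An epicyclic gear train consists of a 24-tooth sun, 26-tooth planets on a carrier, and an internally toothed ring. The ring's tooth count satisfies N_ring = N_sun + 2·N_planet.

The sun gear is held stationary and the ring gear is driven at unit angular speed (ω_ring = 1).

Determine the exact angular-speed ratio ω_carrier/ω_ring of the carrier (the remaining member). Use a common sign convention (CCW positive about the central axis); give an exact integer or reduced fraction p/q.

19/25

N_ring = 24 + 2·26 = 76
24(ω_s−ω_c) = −76(ω_r−ω_c),  ω_s=0, ω_r=1
24(0−ω_c) = −76(1−ω_c)  ⇒  100ω_c = 76  ⇒  ω_c = 19/25
ω_c/ω_r = 19/25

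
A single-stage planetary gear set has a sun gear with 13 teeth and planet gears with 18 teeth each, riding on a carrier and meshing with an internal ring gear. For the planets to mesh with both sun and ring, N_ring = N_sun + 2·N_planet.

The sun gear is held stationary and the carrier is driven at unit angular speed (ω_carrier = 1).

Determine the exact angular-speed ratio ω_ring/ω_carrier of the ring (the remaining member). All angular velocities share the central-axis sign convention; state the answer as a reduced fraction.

N_ring = 13 + 2·18 = 49
13(ω_s−ω_c) = −49(ω_r−ω_c),  ω_s=0, ω_c=1
ω_r = 1 − (13/49)(0−1) = 62/49
ω_r/ω_c = 62/49

62/49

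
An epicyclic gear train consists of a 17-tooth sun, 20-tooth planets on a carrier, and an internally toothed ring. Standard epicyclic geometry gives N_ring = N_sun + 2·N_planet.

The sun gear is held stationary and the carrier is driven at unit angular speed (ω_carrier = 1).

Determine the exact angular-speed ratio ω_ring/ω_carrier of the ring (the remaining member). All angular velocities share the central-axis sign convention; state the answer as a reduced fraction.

74/57

N_ring = 17 + 2·20 = 57
17(ω_s−ω_c) = −57(ω_r−ω_c),  ω_s=0, ω_c=1
ω_r = 1 − (17/57)(0−1) = 74/57
ω_r/ω_c = 74/57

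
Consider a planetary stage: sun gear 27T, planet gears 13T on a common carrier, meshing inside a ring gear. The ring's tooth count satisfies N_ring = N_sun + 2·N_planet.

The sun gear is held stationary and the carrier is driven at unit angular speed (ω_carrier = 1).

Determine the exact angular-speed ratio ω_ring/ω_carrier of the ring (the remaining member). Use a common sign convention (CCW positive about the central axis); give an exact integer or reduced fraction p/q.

N_ring = 27 + 2·13 = 53
27(ω_s−ω_c) = −53(ω_r−ω_c),  ω_s=0, ω_c=1
ω_r = 1 − (27/53)(0−1) = 80/53
ω_r/ω_c = 80/53

80/53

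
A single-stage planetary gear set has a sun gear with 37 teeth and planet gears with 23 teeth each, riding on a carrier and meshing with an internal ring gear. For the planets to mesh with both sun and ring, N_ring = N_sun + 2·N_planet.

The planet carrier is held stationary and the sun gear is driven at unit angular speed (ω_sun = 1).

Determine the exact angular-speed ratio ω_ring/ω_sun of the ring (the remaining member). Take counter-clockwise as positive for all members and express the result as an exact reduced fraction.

-37/83

N_ring = 37 + 2·23 = 83
37(ω_s−ω_c) = −83(ω_r−ω_c),  ω_c=0, ω_s=1
ω_r = 0 − (37/83)(1−0) = -37/83
ω_r/ω_s = -37/83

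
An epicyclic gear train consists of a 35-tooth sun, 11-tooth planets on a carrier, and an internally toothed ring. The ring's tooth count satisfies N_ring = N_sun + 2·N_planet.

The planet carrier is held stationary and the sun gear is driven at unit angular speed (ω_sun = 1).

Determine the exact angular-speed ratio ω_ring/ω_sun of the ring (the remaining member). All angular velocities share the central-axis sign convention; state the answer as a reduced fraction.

N_ring = 35 + 2·11 = 57
35(ω_s−ω_c) = −57(ω_r−ω_c),  ω_c=0, ω_s=1
ω_r = 0 − (35/57)(1−0) = -35/57
ω_r/ω_s = -35/57

-35/57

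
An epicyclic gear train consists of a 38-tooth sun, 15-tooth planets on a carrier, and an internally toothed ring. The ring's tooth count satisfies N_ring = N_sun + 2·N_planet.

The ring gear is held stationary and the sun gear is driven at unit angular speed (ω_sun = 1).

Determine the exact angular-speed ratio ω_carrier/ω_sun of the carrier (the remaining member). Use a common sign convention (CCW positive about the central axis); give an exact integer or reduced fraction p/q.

19/53

N_ring = 38 + 2·15 = 68
38(ω_s−ω_c) = −68(ω_r−ω_c),  ω_r=0, ω_s=1
38(1−ω_c) = −68(0−ω_c)  ⇒  106ω_c = 38  ⇒  ω_c = 19/53
ω_c/ω_s = 19/53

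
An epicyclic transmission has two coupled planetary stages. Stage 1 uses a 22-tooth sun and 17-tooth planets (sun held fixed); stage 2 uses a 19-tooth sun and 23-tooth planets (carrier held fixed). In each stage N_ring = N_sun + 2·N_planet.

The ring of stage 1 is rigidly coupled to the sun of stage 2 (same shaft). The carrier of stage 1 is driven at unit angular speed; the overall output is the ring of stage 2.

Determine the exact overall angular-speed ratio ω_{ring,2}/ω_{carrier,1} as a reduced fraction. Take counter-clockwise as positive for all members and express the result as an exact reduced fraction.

-57/140

Stage 1: N_ring = 22 + 2·17 = 56
Stage 1: 22(ω_s−ω_c) = −56(ω_r−ω_c),  ω_s=0, ω_c=1
Stage 1: ω_r = 1 − (22/56)(0−1) = 39/28
  ⇒ ω_r¹/ω_c¹ = 39/28
Stage 2: N_ring = 19 + 2·23 = 65
Stage 2: 19(ω_s−ω_c) = −65(ω_r−ω_c),  ω_c=0, ω_s=1
Stage 2: ω_r = 0 − (19/65)(1−0) = -19/65
  ⇒ ω_r²/ω_s² = -19/65
Coupling ω_s² = ω_r¹ ⇒ overall = 39/28 × -19/65 = -57/140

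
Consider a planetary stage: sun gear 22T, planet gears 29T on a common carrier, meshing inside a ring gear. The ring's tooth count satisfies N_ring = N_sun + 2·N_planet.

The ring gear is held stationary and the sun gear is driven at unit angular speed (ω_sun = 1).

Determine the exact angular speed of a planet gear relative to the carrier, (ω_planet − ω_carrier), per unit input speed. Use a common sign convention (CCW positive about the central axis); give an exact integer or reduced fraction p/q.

N_ring = 22 + 2·29 = 80
22(ω_s−ω_c) = −80(ω_r−ω_c),  ω_r=0, ω_s=1
22(1−ω_c) = −80(0−ω_c)  ⇒  102ω_c = 22  ⇒  ω_c = 11/51
sun–planet: 22·(1−11/51) = −29·(ω_p−ω_c)  ⇒  ω_p−ω_c = −(22/29)·(40/51) = -880/1479

-880/1479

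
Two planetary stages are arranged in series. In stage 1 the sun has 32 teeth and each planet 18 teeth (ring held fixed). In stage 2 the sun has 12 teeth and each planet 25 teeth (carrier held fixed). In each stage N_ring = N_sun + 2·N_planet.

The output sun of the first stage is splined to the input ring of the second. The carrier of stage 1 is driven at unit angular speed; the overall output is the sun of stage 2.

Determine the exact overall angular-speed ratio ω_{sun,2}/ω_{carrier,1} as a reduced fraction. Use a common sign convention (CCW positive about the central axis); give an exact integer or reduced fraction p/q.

-775/48

Stage 1: N_ring = 32 + 2·18 = 68
Stage 1: 32(ω_s−ω_c) = −68(ω_r−ω_c),  ω_r=0, ω_c=1
Stage 1: ω_s = 1 − (68/32)(0−1) = 25/8
  ⇒ ω_s¹/ω_c¹ = 25/8
Stage 2: N_ring = 12 + 2·25 = 62
Stage 2: 12(ω_s−ω_c) = −62(ω_r−ω_c),  ω_c=0, ω_r=1
Stage 2: ω_s = 0 − (62/12)(1−0) = -31/6
  ⇒ ω_s²/ω_r² = -31/6
Coupling ω_r² = ω_s¹ ⇒ overall = 25/8 × -31/6 = -775/48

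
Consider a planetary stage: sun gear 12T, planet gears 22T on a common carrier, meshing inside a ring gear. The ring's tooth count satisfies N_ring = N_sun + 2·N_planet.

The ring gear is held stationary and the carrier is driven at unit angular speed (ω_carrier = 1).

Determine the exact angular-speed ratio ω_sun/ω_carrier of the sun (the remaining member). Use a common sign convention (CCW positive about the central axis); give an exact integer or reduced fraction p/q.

N_ring = 12 + 2·22 = 56
12(ω_s−ω_c) = −56(ω_r−ω_c),  ω_r=0, ω_c=1
ω_s = 1 − (56/12)(0−1) = 17/3
ω_s/ω_c = 17/3

17/3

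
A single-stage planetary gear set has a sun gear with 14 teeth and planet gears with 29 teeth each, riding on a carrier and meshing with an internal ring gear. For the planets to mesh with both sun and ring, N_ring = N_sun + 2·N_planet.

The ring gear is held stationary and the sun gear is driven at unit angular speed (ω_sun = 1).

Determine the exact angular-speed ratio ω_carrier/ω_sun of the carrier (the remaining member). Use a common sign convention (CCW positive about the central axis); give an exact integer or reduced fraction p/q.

7/43

N_ring = 14 + 2·29 = 72
14(ω_s−ω_c) = −72(ω_r−ω_c),  ω_r=0, ω_s=1
14(1−ω_c) = −72(0−ω_c)  ⇒  86ω_c = 14  ⇒  ω_c = 7/43
ω_c/ω_s = 7/43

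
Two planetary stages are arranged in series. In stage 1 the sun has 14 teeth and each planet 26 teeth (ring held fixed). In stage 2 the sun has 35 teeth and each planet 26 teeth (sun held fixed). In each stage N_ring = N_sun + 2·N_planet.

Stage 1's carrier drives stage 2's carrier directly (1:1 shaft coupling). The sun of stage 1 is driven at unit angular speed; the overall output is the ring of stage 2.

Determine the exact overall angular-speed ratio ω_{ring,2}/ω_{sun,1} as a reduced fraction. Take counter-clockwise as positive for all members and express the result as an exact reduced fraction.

427/1740

Stage 1: N_ring = 14 + 2·26 = 66
Stage 1: 14(ω_s−ω_c) = −66(ω_r−ω_c),  ω_r=0, ω_s=1
Stage 1: 14(1−ω_c) = −66(0−ω_c)  ⇒  80ω_c = 14  ⇒  ω_c = 7/40
  ⇒ ω_c¹/ω_s¹ = 7/40
Stage 2: N_ring = 35 + 2·26 = 87
Stage 2: 35(ω_s−ω_c) = −87(ω_r−ω_c),  ω_s=0, ω_c=1
Stage 2: ω_r = 1 − (35/87)(0−1) = 122/87
  ⇒ ω_r²/ω_c² = 122/87
Coupling ω_c² = ω_c¹ ⇒ overall = 7/40 × 122/87 = 427/1740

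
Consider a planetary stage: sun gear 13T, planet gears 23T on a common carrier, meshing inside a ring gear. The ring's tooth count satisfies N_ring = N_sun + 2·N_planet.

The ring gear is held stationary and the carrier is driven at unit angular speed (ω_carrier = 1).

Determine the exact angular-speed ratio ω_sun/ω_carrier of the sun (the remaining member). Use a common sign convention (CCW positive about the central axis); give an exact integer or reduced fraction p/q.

72/13

N_ring = 13 + 2·23 = 59
13(ω_s−ω_c) = −59(ω_r−ω_c),  ω_r=0, ω_c=1
ω_s = 1 − (59/13)(0−1) = 72/13
ω_s/ω_c = 72/13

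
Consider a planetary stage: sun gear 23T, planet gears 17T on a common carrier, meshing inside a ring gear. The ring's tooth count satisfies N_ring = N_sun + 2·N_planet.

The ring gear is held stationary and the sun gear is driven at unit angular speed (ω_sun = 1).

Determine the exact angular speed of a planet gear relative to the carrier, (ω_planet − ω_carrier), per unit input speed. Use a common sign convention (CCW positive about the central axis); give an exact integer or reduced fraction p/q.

-1311/1360

N_ring = 23 + 2·17 = 57
23(ω_s−ω_c) = −57(ω_r−ω_c),  ω_r=0, ω_s=1
23(1−ω_c) = −57(0−ω_c)  ⇒  80ω_c = 23  ⇒  ω_c = 23/80
sun–planet: 23·(1−23/80) = −17·(ω_p−ω_c)  ⇒  ω_p−ω_c = −(23/17)·(57/80) = -1311/1360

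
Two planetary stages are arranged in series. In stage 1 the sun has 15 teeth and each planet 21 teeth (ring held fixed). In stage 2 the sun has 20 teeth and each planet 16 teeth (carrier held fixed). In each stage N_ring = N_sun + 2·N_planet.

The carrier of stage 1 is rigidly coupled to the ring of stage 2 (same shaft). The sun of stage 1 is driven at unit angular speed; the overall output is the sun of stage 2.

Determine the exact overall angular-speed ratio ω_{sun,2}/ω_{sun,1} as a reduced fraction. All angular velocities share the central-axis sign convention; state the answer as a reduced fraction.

-13/24

Stage 1: N_ring = 15 + 2·21 = 57
Stage 1: 15(ω_s−ω_c) = −57(ω_r−ω_c),  ω_r=0, ω_s=1
Stage 1: 15(1−ω_c) = −57(0−ω_c)  ⇒  72ω_c = 15  ⇒  ω_c = 5/24
  ⇒ ω_c¹/ω_s¹ = 5/24
Stage 2: N_ring = 20 + 2·16 = 52
Stage 2: 20(ω_s−ω_c) = −52(ω_r−ω_c),  ω_c=0, ω_r=1
Stage 2: ω_s = 0 − (52/20)(1−0) = -13/5
  ⇒ ω_s²/ω_r² = -13/5
Coupling ω_r² = ω_c¹ ⇒ overall = 5/24 × -13/5 = -13/24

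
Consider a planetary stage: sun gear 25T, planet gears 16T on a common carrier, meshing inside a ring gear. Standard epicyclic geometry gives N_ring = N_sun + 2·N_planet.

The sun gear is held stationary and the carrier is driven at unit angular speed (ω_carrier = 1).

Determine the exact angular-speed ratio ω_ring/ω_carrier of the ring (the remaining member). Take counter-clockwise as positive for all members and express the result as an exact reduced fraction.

N_ring = 25 + 2·16 = 57
25(ω_s−ω_c) = −57(ω_r−ω_c),  ω_s=0, ω_c=1
ω_r = 1 − (25/57)(0−1) = 82/57
ω_r/ω_c = 82/57

82/57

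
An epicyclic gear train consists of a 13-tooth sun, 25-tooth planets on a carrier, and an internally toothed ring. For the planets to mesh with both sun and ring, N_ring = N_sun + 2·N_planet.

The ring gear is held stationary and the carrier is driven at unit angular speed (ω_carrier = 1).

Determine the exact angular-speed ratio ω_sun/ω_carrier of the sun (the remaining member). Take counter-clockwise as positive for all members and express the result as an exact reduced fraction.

76/13

N_ring = 13 + 2·25 = 63
13(ω_s−ω_c) = −63(ω_r−ω_c),  ω_r=0, ω_c=1
ω_s = 1 − (63/13)(0−1) = 76/13
ω_s/ω_c = 76/13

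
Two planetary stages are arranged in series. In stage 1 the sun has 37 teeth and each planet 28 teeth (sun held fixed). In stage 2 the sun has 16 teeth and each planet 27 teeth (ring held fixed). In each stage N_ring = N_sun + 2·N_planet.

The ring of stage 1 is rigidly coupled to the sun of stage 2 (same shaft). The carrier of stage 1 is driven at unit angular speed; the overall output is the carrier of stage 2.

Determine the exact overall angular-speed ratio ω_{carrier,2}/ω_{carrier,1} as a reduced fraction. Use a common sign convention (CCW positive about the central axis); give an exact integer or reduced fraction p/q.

1040/3999

Stage 1: N_ring = 37 + 2·28 = 93
Stage 1: 37(ω_s−ω_c) = −93(ω_r−ω_c),  ω_s=0, ω_c=1
Stage 1: ω_r = 1 − (37/93)(0−1) = 130/93
  ⇒ ω_r¹/ω_c¹ = 130/93
Stage 2: N_ring = 16 + 2·27 = 70
Stage 2: 16(ω_s−ω_c) = −70(ω_r−ω_c),  ω_r=0, ω_s=1
Stage 2: 16(1−ω_c) = −70(0−ω_c)  ⇒  86ω_c = 16  ⇒  ω_c = 8/43
  ⇒ ω_c²/ω_s² = 8/43
Coupling ω_s² = ω_r¹ ⇒ overall = 130/93 × 8/43 = 1040/3999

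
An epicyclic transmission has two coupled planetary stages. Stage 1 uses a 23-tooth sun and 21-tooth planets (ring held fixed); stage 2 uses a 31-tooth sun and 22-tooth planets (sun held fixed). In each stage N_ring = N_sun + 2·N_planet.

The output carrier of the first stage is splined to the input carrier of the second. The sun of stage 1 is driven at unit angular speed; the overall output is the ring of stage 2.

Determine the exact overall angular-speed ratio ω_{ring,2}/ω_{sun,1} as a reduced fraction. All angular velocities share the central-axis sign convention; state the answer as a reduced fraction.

1219/3300

Stage 1: N_ring = 23 + 2·21 = 65
Stage 1: 23(ω_s−ω_c) = −65(ω_r−ω_c),  ω_r=0, ω_s=1
Stage 1: 23(1−ω_c) = −65(0−ω_c)  ⇒  88ω_c = 23  ⇒  ω_c = 23/88
  ⇒ ω_c¹/ω_s¹ = 23/88
Stage 2: N_ring = 31 + 2·22 = 75
Stage 2: 31(ω_s−ω_c) = −75(ω_r−ω_c),  ω_s=0, ω_c=1
Stage 2: ω_r = 1 − (31/75)(0−1) = 106/75
  ⇒ ω_r²/ω_c² = 106/75
Coupling ω_c² = ω_c¹ ⇒ overall = 23/88 × 106/75 = 1219/3300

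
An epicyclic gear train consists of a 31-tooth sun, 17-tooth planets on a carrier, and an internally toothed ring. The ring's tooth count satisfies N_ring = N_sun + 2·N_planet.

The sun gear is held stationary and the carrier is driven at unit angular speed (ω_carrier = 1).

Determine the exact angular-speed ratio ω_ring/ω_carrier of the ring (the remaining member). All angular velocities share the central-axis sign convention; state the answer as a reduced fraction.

N_ring = 31 + 2·17 = 65
31(ω_s−ω_c) = −65(ω_r−ω_c),  ω_s=0, ω_c=1
ω_r = 1 − (31/65)(0−1) = 96/65
ω_r/ω_c = 96/65

96/65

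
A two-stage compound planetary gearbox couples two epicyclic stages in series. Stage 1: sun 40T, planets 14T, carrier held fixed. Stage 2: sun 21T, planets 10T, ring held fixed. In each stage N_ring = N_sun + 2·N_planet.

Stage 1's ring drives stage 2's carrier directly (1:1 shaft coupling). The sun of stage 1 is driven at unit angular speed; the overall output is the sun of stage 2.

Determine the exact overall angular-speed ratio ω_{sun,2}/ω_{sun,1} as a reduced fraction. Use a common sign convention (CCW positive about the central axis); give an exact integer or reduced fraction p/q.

-620/357

Stage 1: N_ring = 40 + 2·14 = 68
Stage 1: 40(ω_s−ω_c) = −68(ω_r−ω_c),  ω_c=0, ω_s=1
Stage 1: ω_r = 0 − (40/68)(1−0) = -10/17
  ⇒ ω_r¹/ω_s¹ = -10/17
Stage 2: N_ring = 21 + 2·10 = 41
Stage 2: 21(ω_s−ω_c) = −41(ω_r−ω_c),  ω_r=0, ω_c=1
Stage 2: ω_s = 1 − (41/21)(0−1) = 62/21
  ⇒ ω_s²/ω_c² = 62/21
Coupling ω_c² = ω_r¹ ⇒ overall = -10/17 × 62/21 = -620/357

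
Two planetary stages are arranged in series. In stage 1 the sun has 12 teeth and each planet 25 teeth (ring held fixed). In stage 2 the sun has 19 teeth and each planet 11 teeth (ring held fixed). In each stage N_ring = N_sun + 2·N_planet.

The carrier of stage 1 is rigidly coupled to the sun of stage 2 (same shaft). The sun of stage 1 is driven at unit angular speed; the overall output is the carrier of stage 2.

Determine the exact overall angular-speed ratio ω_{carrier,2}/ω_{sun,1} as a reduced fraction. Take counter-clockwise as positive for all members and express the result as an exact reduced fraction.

19/370

Stage 1: N_ring = 12 + 2·25 = 62
Stage 1: 12(ω_s−ω_c) = −62(ω_r−ω_c),  ω_r=0, ω_s=1
Stage 1: 12(1−ω_c) = −62(0−ω_c)  ⇒  74ω_c = 12  ⇒  ω_c = 6/37
  ⇒ ω_c¹/ω_s¹ = 6/37
Stage 2: N_ring = 19 + 2·11 = 41
Stage 2: 19(ω_s−ω_c) = −41(ω_r−ω_c),  ω_r=0, ω_s=1
Stage 2: 19(1−ω_c) = −41(0−ω_c)  ⇒  60ω_c = 19  ⇒  ω_c = 19/60
  ⇒ ω_c²/ω_s² = 19/60
Coupling ω_s² = ω_c¹ ⇒ overall = 6/37 × 19/60 = 19/370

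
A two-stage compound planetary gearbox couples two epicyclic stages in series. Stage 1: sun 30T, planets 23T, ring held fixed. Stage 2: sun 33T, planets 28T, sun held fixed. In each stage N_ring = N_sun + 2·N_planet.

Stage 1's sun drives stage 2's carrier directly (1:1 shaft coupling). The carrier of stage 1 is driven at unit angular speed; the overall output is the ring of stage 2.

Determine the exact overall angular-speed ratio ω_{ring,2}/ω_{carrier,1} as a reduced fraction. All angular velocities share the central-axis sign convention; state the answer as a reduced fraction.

6466/1335

Stage 1: N_ring = 30 + 2·23 = 76
Stage 1: 30(ω_s−ω_c) = −76(ω_r−ω_c),  ω_r=0, ω_c=1
Stage 1: ω_s = 1 − (76/30)(0−1) = 53/15
  ⇒ ω_s¹/ω_c¹ = 53/15
Stage 2: N_ring = 33 + 2·28 = 89
Stage 2: 33(ω_s−ω_c) = −89(ω_r−ω_c),  ω_s=0, ω_c=1
Stage 2: ω_r = 1 − (33/89)(0−1) = 122/89
  ⇒ ω_r²/ω_c² = 122/89
Coupling ω_c² = ω_s¹ ⇒ overall = 53/15 × 122/89 = 6466/1335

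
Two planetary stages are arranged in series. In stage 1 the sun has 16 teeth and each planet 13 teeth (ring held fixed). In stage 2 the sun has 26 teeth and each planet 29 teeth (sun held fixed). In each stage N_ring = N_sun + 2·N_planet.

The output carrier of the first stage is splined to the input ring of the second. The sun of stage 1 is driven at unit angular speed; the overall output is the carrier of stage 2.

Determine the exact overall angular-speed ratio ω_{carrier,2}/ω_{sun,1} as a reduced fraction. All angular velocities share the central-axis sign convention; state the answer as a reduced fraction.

Stage 1: N_ring = 16 + 2·13 = 42
Stage 1: 16(ω_s−ω_c) = −42(ω_r−ω_c),  ω_r=0, ω_s=1
Stage 1: 16(1−ω_c) = −42(0−ω_c)  ⇒  58ω_c = 16  ⇒  ω_c = 8/29
  ⇒ ω_c¹/ω_s¹ = 8/29
Stage 2: N_ring = 26 + 2·29 = 84
Stage 2: 26(ω_s−ω_c) = −84(ω_r−ω_c),  ω_s=0, ω_r=1
Stage 2: 26(0−ω_c) = −84(1−ω_c)  ⇒  110ω_c = 84  ⇒  ω_c = 42/55
  ⇒ ω_c²/ω_r² = 42/55
Coupling ω_r² = ω_c¹ ⇒ overall = 8/29 × 42/55 = 336/1595

336/1595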